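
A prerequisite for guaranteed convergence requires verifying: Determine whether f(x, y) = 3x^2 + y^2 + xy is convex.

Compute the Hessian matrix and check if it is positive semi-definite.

f(x,y) = 3x^2 + y^2 + xy
Hessian H = [[6, 1], [1, 2]]
trace(H) = 8, det(H) = 11
Eigenvalues: (8 +/- sqrt(20)) / 2 = 6.236, 1.764
Since both eigenvalues > 0, f is convex.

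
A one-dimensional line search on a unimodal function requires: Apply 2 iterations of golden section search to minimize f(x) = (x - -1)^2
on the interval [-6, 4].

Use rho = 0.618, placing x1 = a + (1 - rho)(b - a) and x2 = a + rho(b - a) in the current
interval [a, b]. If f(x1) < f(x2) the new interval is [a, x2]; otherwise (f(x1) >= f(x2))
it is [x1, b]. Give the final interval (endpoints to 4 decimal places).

Golden section search for min of f(x) = (x - -1)^2 on [-6, 4].
Each step: x1 = a + (1 - rho)(b - a), x2 = a + rho(b - a); if f(x1) < f(x2) keep [a, x2], otherwise keep [x1, b].
Step 1: [-6.0000, 4.0000], x1=-2.1800 (f=1.3924), x2=0.1800 (f=1.3924); f(x1) = f(x2) (tie, not '<') => keep [-2.1800, 4.0000]
Step 2: [-2.1800, 4.0000], x1=0.1808 (f=1.3942), x2=1.6392 (f=6.9656); f(x1) < f(x2) => keep [-2.1800, 1.6392]
Final interval: [-2.1800, 1.6392]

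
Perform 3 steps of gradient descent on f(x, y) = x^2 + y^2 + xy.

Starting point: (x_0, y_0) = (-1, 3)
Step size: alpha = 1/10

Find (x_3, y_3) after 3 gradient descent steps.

f(x,y) = x^2 + y^2 + xy
grad_x = 2x + 1y, grad_y = 2y + 1x
Step 1: grad = (1, 5), (-11/10, 5/2)
Step 2: grad = (3/10, 39/10), (-113/100, 211/100)
Step 3: grad = (-3/20, 309/100), (-223/200, 1801/1000)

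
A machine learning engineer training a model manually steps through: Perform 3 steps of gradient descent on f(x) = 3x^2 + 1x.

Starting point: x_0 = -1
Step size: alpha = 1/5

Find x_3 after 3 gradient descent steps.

f(x) = 3x^2 + 1x, f'(x) = 6x + (1)
Step 1: f'(-1) = -5, x_1 = -1 - 1/5 * -5 = 0
Step 2: f'(0) = 1, x_2 = 0 - 1/5 * 1 = -1/5
Step 3: f'(-1/5) = -1/5, x_3 = -1/5 - 1/5 * -1/5 = -4/25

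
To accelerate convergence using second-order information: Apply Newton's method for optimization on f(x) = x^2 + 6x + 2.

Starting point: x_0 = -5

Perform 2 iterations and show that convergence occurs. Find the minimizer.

f(x) = x^2 + 6x + 2, f'(x) = 2x + (6), f''(x) = 2
Step 1: f'(-5) = -4, x_1 = -5 - -4/2 = -3
Step 2: f'(-3) = 0, x_2 = -3 (converged)
Newton's method converges in 1 step for quadratics.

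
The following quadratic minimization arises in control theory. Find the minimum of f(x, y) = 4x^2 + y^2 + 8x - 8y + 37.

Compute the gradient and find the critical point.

f(x,y) = 4x^2 + y^2 + 8x - 8y + 37
df/dx = 8x + (8) = 0  =>  x = -1
df/dy = 2y + (-8) = 0  =>  y = 4
f(-1, 4) = 4*(-1)^2 + 1*(4)^2 + 8*(-1) + -8*(4) + 37 = 17
Hessian is diagonal with entries 8, 2 > 0, so this is a minimum.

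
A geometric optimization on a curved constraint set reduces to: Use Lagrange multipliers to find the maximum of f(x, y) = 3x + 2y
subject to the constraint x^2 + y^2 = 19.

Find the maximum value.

Set up Lagrange conditions: grad f = lambda * grad g
  3 = 2*lambda*x
  2 = 2*lambda*y
From these: x/y = 3/2, so x = 3t, y = 2t for some t.
Substitute into constraint: (3t)^2 + (2t)^2 = 19
  t^2 * 13 = 19
  t = sqrt(19/13)
Maximum = 3*x + 2*y = (3^2 + 2^2)*t = 13 * sqrt(19/13) = sqrt(247)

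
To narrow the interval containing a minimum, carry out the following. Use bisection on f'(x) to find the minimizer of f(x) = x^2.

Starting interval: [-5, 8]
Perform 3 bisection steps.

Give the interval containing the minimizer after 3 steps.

Finding critical point of f(x) = x^2 using bisection on f'(x) = 2x + 0.
f'(x) = 0 when x = 0.
Starting interval: [-5, 8]
Step 1: mid = 3/2, f'(mid) = 3, new interval = [-5, 3/2]
Step 2: mid = -7/4, f'(mid) = -7/2, new interval = [-7/4, 3/2]
Step 3: mid = -1/8, f'(mid) = -1/4, new interval = [-1/8, 3/2]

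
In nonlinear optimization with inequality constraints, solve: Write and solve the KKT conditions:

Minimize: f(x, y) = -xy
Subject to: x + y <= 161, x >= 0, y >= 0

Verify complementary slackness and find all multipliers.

Problem: min -xy s.t. x + y <= 161 (multiplier lambda), x >= 0 (mu_x), y >= 0 (mu_y)
KKT stationarity: -y + lambda - mu_x = 0, -x + lambda - mu_y = 0, with lambda, mu_x, mu_y >= 0
Complementary slackness: lambda*(x + y - 161) = 0, mu_x*x = 0, mu_y*y = 0
If lambda = 0: y = -mu_x <= 0 and x = -mu_y <= 0 force x = y = 0 with f = 0; but x = y = 161/2 is feasible with f = -25921/4 < 0, so this is not the minimum. Hence lambda > 0 and x + y = 161.
Try x > 0, y > 0 (so mu_x = mu_y = 0): y = lambda, x = lambda => x = y = lambda
x + y = 161 => 2*lambda = 161 => lambda = 161/2
x* = y* = 161/2 > 0, consistent with mu_x = mu_y = 0.
(Any feasible point with x = 0 or y = 0 has f = 0 > -25921/4, so the minimum is not on those boundaries.)
min(-xy) = -25921/4 (i.e. max xy = 25921/4)
Multipliers: lambda = 161/2, mu_x = 0, mu_y = 0
Complementary slackness: lambda*(x + y - 161) = 161/2*(161/2 + 161/2 - 161) = 0, mu_x*x = 0*161/2 = 0, mu_y*y = 0*161/2 = 0. Satisfied.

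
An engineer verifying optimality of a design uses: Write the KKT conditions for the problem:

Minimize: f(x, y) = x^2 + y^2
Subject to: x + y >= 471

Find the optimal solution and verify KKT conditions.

KKT conditions for min x^2 + y^2 s.t. x + y >= 471:
Stationarity: 2x = mu, 2y = mu
So x = y = mu/2.
Complementary slackness: mu*(x + y - 471) = 0
Primal feasibility: x + y >= 471; dual feasibility: mu >= 0
If mu = 0 then x = y = 0, but 0 + 0 < 471 is infeasible, so the constraint is active.
Constraint active: x + y = 2*(mu/2) = 471 => mu = 471
x = y = 471/2, f = 221841/2
Verify: stationarity 2*(471/2) = 471 = mu; primal 471/2 + 471/2 = 471 >= 471; dual mu = 471 >= 0; complementary slackness 471*(471 - 471) = 0. All KKT conditions hold.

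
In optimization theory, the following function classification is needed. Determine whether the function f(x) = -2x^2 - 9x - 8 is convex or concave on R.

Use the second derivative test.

f(x) = -2x^2 - 9x - 8
f'(x) = -4x - 9
f''(x) = -4
Since f''(x) = -4 < 0 for all x, f is concave on R.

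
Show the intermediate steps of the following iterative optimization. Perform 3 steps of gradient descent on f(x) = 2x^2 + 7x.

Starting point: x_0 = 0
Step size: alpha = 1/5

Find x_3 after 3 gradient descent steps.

f(x) = 2x^2 + 7x, f'(x) = 4x + (7)
Step 1: f'(0) = 7, x_1 = 0 - 1/5 * 7 = -7/5
Step 2: f'(-7/5) = 7/5, x_2 = -7/5 - 1/5 * 7/5 = -42/25
Step 3: f'(-42/25) = 7/25, x_3 = -42/25 - 1/5 * 7/25 = -217/125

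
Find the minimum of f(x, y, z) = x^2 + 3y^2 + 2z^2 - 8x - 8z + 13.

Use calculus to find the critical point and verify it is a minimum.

f(x,y,z) = x^2 + 3y^2 + 2z^2 - 8x - 8z + 13
df/dx = 2x + (-8) = 0 => x = 4
df/dy = 6y + (0) = 0 => y = 0
df/dz = 4z + (-8) = 0 => z = 2
f(4,0,2) = 1*(4)^2 + 3*(0)^2 + 2*(2)^2 + -8*(4) + -8*(2) + 13 = -11
Hessian is diagonal with entries 2, 6, 4 > 0, confirmed minimum.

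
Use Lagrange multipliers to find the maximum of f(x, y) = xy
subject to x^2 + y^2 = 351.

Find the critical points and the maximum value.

Lagrange conditions: y = 2*lambda*x and x = 2*lambda*y
If x = 0 then y = 0, violating the constraint, so x, y != 0.
Dividing: y/x = x/y => x^2 = y^2 => y = x or y = -x
Constraint: 2x^2 = 351 => x^2 = 351/2 => x = +/-sqrt(351/2)
Critical points: (sqrt(351/2), sqrt(351/2)), (-sqrt(351/2), -sqrt(351/2)), (sqrt(351/2), -sqrt(351/2)), (-sqrt(351/2), sqrt(351/2))
  y = x:  xy = x^2 = 351/2  at (sqrt(351/2), sqrt(351/2)) and (-sqrt(351/2), -sqrt(351/2))
  y = -x: xy = -x^2 = -351/2 at (sqrt(351/2), -sqrt(351/2)) and (-sqrt(351/2), sqrt(351/2))
Maximum xy = 351/2 at (sqrt(351/2), sqrt(351/2)) and (-sqrt(351/2), -sqrt(351/2))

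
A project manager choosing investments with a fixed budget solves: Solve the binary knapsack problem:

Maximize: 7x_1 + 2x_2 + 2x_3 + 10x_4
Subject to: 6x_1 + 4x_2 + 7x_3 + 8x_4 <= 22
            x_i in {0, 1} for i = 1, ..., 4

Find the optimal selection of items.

Items: item 1 (v=7, w=6), item 2 (v=2, w=4), item 3 (v=2, w=7), item 4 (v=10, w=8)
Capacity: 22
Checking all 16 subsets (w = total weight, v = total value):
  {}: w = 0, v = 0
  {1}: w = 6, v = 7
  {2}: w = 4, v = 2
  {3}: w = 7, v = 2
  {4}: w = 8, v = 10
  {1, 2}: w = 10, v = 9
  {1, 3}: w = 13, v = 9
  {1, 4}: w = 14, v = 17
  {2, 3}: w = 11, v = 4
  {2, 4}: w = 12, v = 12
  {3, 4}: w = 15, v = 12
  {1, 2, 3}: w = 17, v = 11
  {1, 2, 4}: w = 18, v = 19
  {1, 3, 4}: w = 21, v = 19
  {2, 3, 4}: w = 19, v = 14
  {1, 2, 3, 4}: w = 25 > 22, infeasible
Best feasible subset: items [1, 2, 4]
(The same value 19 is also attained by {1, 3, 4}.)
Total weight: 18 <= 22, total value: 19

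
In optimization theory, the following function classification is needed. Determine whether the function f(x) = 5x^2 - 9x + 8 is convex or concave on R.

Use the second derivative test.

f(x) = 5x^2 - 9x + 8
f'(x) = 10x - 9
f''(x) = 10
Since f''(x) = 10 > 0 for all x, f is convex on R.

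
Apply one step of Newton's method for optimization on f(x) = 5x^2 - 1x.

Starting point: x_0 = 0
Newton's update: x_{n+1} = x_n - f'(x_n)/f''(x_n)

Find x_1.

f(x) = 5x^2 - 1x
f'(x) = 10x + (-1), f''(x) = 10
Newton step: x_1 = x_0 - f'(x_0)/f''(x_0)
f'(0) = -1
x_1 = 0 - -1/10 = 1/10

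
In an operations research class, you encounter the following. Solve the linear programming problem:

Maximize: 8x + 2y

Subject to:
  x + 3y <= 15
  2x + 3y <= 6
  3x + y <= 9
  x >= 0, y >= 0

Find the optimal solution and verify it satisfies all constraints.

Feasible vertices: (0, 0), (0, 2), (3, 0)
Objective 8x + 2y at each vertex:
  (0, 0): 0
  (0, 2): 4
  (3, 0): 24
Maximum is 24 at (3, 0).
Verify constraints at (x, y) = (3, 0):
  1*3 + 3*0 = 3 <= 15
  2*3 + 3*0 = 6 <= 6 (active)
  3*3 + 1*0 = 9 <= 9 (active)
  x = 3 >= 0, y = 0 >= 0. All constraints satisfied.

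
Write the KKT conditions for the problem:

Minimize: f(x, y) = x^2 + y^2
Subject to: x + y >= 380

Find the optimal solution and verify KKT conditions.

KKT conditions for min x^2 + y^2 s.t. x + y >= 380:
Stationarity: 2x = mu, 2y = mu
So x = y = mu/2.
Complementary slackness: mu*(x + y - 380) = 0
Primal feasibility: x + y >= 380; dual feasibility: mu >= 0
If mu = 0 then x = y = 0, but 0 + 0 < 380 is infeasible, so the constraint is active.
Constraint active: x + y = 2*(mu/2) = 380 => mu = 380
x = y = 190, f = 72200
Verify: stationarity 2*190 = 380 = mu; primal 190 + 190 = 380 >= 380; dual mu = 380 >= 0; complementary slackness 380*(380 - 380) = 0. All KKT conditions hold.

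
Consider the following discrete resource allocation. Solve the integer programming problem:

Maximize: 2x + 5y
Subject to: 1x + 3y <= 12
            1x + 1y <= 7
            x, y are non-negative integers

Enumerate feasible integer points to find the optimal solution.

Constraint 1: 1x + 3y <= 12
Constraint 2: 1x + 1y <= 7
Feasible x range (need y >= 0): 0 <= x <= min(12/1, 7/1) => x in {0, ..., 7}.
Enumerate feasible integer points row by row (the coefficient of y is 5 > 0, so for each x the largest feasible y gives the best value):
  x = 0: y <= min((12 - 1*0)/3, (7 - 1*0)/1) => y in {0, ..., 4}; best 2*0 + 5*4 = 20
  x = 1: y <= min((12 - 1*1)/3, (7 - 1*1)/1) => y in {0, ..., 3}; best 2*1 + 5*3 = 17
  x = 2: y <= min((12 - 1*2)/3, (7 - 1*2)/1) => y in {0, ..., 3}; best 2*2 + 5*3 = 19
  x = 3: y <= min((12 - 1*3)/3, (7 - 1*3)/1) => y in {0, ..., 3}; best 2*3 + 5*3 = 21
  x = 4: y <= min((12 - 1*4)/3, (7 - 1*4)/1) => y in {0, ..., 2}; best 2*4 + 5*2 = 18
  x = 5: y <= min((12 - 1*5)/3, (7 - 1*5)/1) => y in {0, ..., 2}; best 2*5 + 5*2 = 20
  x = 6: y <= min((12 - 1*6)/3, (7 - 1*6)/1) => y in {0, ..., 1}; best 2*6 + 5*1 = 17
  x = 7: y <= min((12 - 1*7)/3, (7 - 1*7)/1) => y in {0}; best 2*7 + 5*0 = 14
The maximum 2x + 5y = 21 is achieved at x = 3, y = 3.
Check: 1*3 + 3*3 = 12 <= 12 and 1*3 + 1*3 = 6 <= 7.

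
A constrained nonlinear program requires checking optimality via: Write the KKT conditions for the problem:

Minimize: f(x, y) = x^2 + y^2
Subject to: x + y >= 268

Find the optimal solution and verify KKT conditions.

KKT conditions for min x^2 + y^2 s.t. x + y >= 268:
Stationarity: 2x = mu, 2y = mu
So x = y = mu/2.
Complementary slackness: mu*(x + y - 268) = 0
Primal feasibility: x + y >= 268; dual feasibility: mu >= 0
If mu = 0 then x = y = 0, but 0 + 0 < 268 is infeasible, so the constraint is active.
Constraint active: x + y = 2*(mu/2) = 268 => mu = 268
x = y = 134, f = 35912
Verify: stationarity 2*134 = 268 = mu; primal 134 + 134 = 268 >= 268; dual mu = 268 >= 0; complementary slackness 268*(268 - 268) = 0. All KKT conditions hold.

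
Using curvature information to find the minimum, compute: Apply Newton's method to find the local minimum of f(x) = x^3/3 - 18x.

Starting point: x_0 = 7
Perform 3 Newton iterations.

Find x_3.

f(x) = x^3/3 - 18x
f'(x) = x^2 - 18, f''(x) = 2x
Newton update: x_{n+1} = x_n - (x_n^2 - 18)/(2*x_n)
Step 1: x_0 = 7, f'=31, f''=14, x_1 = 67/14
Step 2: x_1 = 67/14, f'=961/196, f''=67/7, x_2 = 8017/1876
Step 3: x_2 = 8017/1876, f'=923521/3519376, f''=8017/938, x_3 = 127621057/30079784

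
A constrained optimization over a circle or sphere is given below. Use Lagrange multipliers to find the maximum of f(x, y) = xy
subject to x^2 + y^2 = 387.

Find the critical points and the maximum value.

Lagrange conditions: y = 2*lambda*x and x = 2*lambda*y
If x = 0 then y = 0, violating the constraint, so x, y != 0.
Dividing: y/x = x/y => x^2 = y^2 => y = x or y = -x
Constraint: 2x^2 = 387 => x^2 = 387/2 => x = +/-sqrt(387/2)
Critical points: (sqrt(387/2), sqrt(387/2)), (-sqrt(387/2), -sqrt(387/2)), (sqrt(387/2), -sqrt(387/2)), (-sqrt(387/2), sqrt(387/2))
  y = x:  xy = x^2 = 387/2  at (sqrt(387/2), sqrt(387/2)) and (-sqrt(387/2), -sqrt(387/2))
  y = -x: xy = -x^2 = -387/2 at (sqrt(387/2), -sqrt(387/2)) and (-sqrt(387/2), sqrt(387/2))
Maximum xy = 387/2 at (sqrt(387/2), sqrt(387/2)) and (-sqrt(387/2), -sqrt(387/2))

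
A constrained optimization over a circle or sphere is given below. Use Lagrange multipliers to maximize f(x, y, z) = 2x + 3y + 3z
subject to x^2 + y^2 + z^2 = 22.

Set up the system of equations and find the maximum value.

Lagrange conditions: 2 = 2*lambda*x, 3 = 2*lambda*y, 3 = 2*lambda*z
So x:2 = y:3 = z:3, i.e. x = 2t, y = 3t, z = 3t
Constraint: t^2*(2^2 + 3^2 + 3^2) = 22
  t^2 * 22 = 22  =>  t = sqrt(1)
Maximum = 2*2t + 3*3t + 3*3t = 22*sqrt(1) = 22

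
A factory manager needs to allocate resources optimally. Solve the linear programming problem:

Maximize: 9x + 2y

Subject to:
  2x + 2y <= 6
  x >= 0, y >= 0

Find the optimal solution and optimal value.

The feasible region has vertices at [(0, 0), (3, 0), (0, 3)].
Checking objective 9x + 2y at each vertex:
  (0, 0): 9*0 + 2*0 = 0
  (3, 0): 9*3 + 2*0 = 27
  (0, 3): 9*0 + 2*3 = 6
Maximum is 27 at (3, 0).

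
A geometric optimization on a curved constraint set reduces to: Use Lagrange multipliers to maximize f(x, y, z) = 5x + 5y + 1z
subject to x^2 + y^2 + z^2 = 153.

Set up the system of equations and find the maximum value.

Lagrange conditions: 5 = 2*lambda*x, 5 = 2*lambda*y, 1 = 2*lambda*z
So x:5 = y:5 = z:1, i.e. x = 5t, y = 5t, z = 1t
Constraint: t^2*(5^2 + 5^2 + 1^2) = 153
  t^2 * 51 = 153  =>  t = sqrt(3)
Maximum = 5*5t + 5*5t + 1*1t = 51*sqrt(3) = sqrt(7803)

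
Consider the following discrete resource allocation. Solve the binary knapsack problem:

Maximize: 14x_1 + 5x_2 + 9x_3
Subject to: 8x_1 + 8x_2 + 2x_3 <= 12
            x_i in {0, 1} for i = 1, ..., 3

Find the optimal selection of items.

Items: item 1 (v=14, w=8), item 2 (v=5, w=8), item 3 (v=9, w=2)
Capacity: 12
Checking all 8 subsets (w = total weight, v = total value):
  {}: w = 0, v = 0
  {1}: w = 8, v = 14
  {2}: w = 8, v = 5
  {3}: w = 2, v = 9
  {1, 2}: w = 16 > 12, infeasible
  {1, 3}: w = 10, v = 23
  {2, 3}: w = 10, v = 14
  {1, 2, 3}: w = 18 > 12, infeasible
Best feasible subset: items [1, 3]
Total weight: 10 <= 12, total value: 23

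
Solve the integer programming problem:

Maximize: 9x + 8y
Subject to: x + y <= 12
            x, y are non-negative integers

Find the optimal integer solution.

Objective: 9x + 8y, constraint: x + y <= 12
Coefficient of x is 9 >= coefficient of y is 8, so allocate the entire budget to x.
Optimal: x = 12, y = 0, value = 108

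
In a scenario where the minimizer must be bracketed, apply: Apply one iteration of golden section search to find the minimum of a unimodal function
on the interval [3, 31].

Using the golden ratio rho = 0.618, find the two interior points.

Golden section search on [3, 31].
Golden ratio rho = 0.618 (approx).
Interior points:
  x_1 = 3 + (1-0.618)*28 = 13.6960
  x_2 = 3 + 0.618*28 = 20.3040
Compare f(x_1) and f(x_2) to determine which subinterval to keep.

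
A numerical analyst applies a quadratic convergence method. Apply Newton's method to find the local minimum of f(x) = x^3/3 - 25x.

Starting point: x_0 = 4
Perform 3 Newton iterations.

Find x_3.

f(x) = x^3/3 - 25x
f'(x) = x^2 - 25, f''(x) = 2x
Newton update: x_{n+1} = x_n - (x_n^2 - 25)/(2*x_n)
Step 1: x_0 = 4, f'=-9, f''=8, x_1 = 41/8
Step 2: x_1 = 41/8, f'=81/64, f''=41/4, x_2 = 3281/656
Step 3: x_2 = 3281/656, f'=6561/430336, f''=3281/328, x_3 = 21523361/4304672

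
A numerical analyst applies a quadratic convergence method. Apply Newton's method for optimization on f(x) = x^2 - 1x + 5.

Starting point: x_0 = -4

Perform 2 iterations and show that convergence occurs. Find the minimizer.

f(x) = x^2 - 1x + 5, f'(x) = 2x + (-1), f''(x) = 2
Step 1: f'(-4) = -9, x_1 = -4 - -9/2 = 1/2
Step 2: f'(1/2) = 0, x_2 = 1/2 (converged)
Newton's method converges in 1 step for quadratics.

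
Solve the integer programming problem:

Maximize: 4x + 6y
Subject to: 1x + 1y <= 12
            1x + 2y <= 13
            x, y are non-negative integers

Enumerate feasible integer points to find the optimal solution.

Constraint 1: 1x + 1y <= 12
Constraint 2: 1x + 2y <= 13
Feasible x range (need y >= 0): 0 <= x <= min(12/1, 13/1) => x in {0, ..., 12}.
Enumerate feasible integer points row by row (the coefficient of y is 6 > 0, so for each x the largest feasible y gives the best value):
  x = 0: y <= min((12 - 1*0)/1, (13 - 1*0)/2) => y in {0, ..., 6}; best 4*0 + 6*6 = 36
  x = 1: y <= min((12 - 1*1)/1, (13 - 1*1)/2) => y in {0, ..., 6}; best 4*1 + 6*6 = 40
  x = 2: y <= min((12 - 1*2)/1, (13 - 1*2)/2) => y in {0, ..., 5}; best 4*2 + 6*5 = 38
  x = 3: y <= min((12 - 1*3)/1, (13 - 1*3)/2) => y in {0, ..., 5}; best 4*3 + 6*5 = 42
  x = 4: y <= min((12 - 1*4)/1, (13 - 1*4)/2) => y in {0, ..., 4}; best 4*4 + 6*4 = 40
  x = 5: y <= min((12 - 1*5)/1, (13 - 1*5)/2) => y in {0, ..., 4}; best 4*5 + 6*4 = 44
  x = 6: y <= min((12 - 1*6)/1, (13 - 1*6)/2) => y in {0, ..., 3}; best 4*6 + 6*3 = 42
  x = 7: y <= min((12 - 1*7)/1, (13 - 1*7)/2) => y in {0, ..., 3}; best 4*7 + 6*3 = 46
  x = 8: y <= min((12 - 1*8)/1, (13 - 1*8)/2) => y in {0, ..., 2}; best 4*8 + 6*2 = 44
  x = 9: y <= min((12 - 1*9)/1, (13 - 1*9)/2) => y in {0, ..., 2}; best 4*9 + 6*2 = 48
  x = 10: y <= min((12 - 1*10)/1, (13 - 1*10)/2) => y in {0, ..., 1}; best 4*10 + 6*1 = 46
  x = 11: y <= min((12 - 1*11)/1, (13 - 1*11)/2) => y in {0, ..., 1}; best 4*11 + 6*1 = 50
  x = 12: y <= min((12 - 1*12)/1, (13 - 1*12)/2) => y in {0}; best 4*12 + 6*0 = 48
The maximum 4x + 6y = 50 is achieved at x = 11, y = 1.
Check: 1*11 + 1*1 = 12 <= 12 and 1*11 + 2*1 = 13 <= 13.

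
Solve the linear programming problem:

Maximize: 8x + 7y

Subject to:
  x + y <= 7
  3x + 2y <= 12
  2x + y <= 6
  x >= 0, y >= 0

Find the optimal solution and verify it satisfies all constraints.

Feasible vertices: (0, 0), (0, 6), (3, 0)
Objective 8x + 7y at each vertex:
  (0, 0): 0
  (0, 6): 42
  (3, 0): 24
Maximum is 42 at (0, 6).
Verify constraints at (x, y) = (0, 6):
  1*0 + 1*6 = 6 <= 7
  3*0 + 2*6 = 12 <= 12 (active)
  2*0 + 1*6 = 6 <= 6 (active)
  x = 0 >= 0, y = 6 >= 0. All constraints satisfied.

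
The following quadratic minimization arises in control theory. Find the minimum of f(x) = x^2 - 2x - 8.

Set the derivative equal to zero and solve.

f(x) = x^2 - 2x - 8
f'(x) = 2x + (-2) = 0
x = 2/2 = 1
f(1) = -9
Since f''(x) = 2 > 0, this is a minimum.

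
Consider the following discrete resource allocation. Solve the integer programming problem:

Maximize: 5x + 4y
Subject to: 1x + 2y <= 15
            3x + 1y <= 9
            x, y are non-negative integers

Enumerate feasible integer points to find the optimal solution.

Constraint 1: 1x + 2y <= 15
Constraint 2: 3x + 1y <= 9
Feasible x range (need y >= 0): 0 <= x <= min(15/1, 9/3) => x in {0, ..., 3}.
Enumerate feasible integer points row by row (the coefficient of y is 4 > 0, so for each x the largest feasible y gives the best value):
  x = 0: y <= min((15 - 1*0)/2, (9 - 3*0)/1) => y in {0, ..., 7}; best 5*0 + 4*7 = 28
  x = 1: y <= min((15 - 1*1)/2, (9 - 3*1)/1) => y in {0, ..., 6}; best 5*1 + 4*6 = 29
  x = 2: y <= min((15 - 1*2)/2, (9 - 3*2)/1) => y in {0, ..., 3}; best 5*2 + 4*3 = 22
  x = 3: y <= min((15 - 1*3)/2, (9 - 3*3)/1) => y in {0}; best 5*3 + 4*0 = 15
The maximum 5x + 4y = 29 is achieved at x = 1, y = 6.
Check: 1*1 + 2*6 = 13 <= 15 and 3*1 + 1*6 = 9 <= 9.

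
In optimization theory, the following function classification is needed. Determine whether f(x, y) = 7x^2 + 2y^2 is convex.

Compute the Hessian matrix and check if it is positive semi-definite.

f(x,y) = 7x^2 + 2y^2
Hessian H = [[14, 0], [0, 4]]
trace(H) = 18, det(H) = 56
Eigenvalues: (18 +/- sqrt(100)) / 2 = 14, 4
Since both eigenvalues > 0, f is convex.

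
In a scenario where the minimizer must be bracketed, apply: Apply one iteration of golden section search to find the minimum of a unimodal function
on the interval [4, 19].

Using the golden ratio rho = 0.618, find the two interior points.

Golden section search on [4, 19].
Golden ratio rho = 0.618 (approx).
Interior points:
  x_1 = 4 + (1-0.618)*15 = 9.7300
  x_2 = 4 + 0.618*15 = 13.2700
Compare f(x_1) and f(x_2) to determine which subinterval to keep.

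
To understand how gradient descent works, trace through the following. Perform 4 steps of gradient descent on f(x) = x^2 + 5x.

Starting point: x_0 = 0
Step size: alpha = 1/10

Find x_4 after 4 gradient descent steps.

f(x) = x^2 + 5x, f'(x) = 2x + (5)
Step 1: f'(0) = 5, x_1 = 0 - 1/10 * 5 = -1/2
Step 2: f'(-1/2) = 4, x_2 = -1/2 - 1/10 * 4 = -9/10
Step 3: f'(-9/10) = 16/5, x_3 = -9/10 - 1/10 * 16/5 = -61/50
Step 4: f'(-61/50) = 64/25, x_4 = -61/50 - 1/10 * 64/25 = -369/250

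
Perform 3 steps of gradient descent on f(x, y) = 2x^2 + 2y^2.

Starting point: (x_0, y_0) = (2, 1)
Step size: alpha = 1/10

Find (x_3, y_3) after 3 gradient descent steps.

f(x,y) = 2x^2 + 2y^2
grad_x = 4x + 0y, grad_y = 4y + 0x
Step 1: grad = (8, 4), (6/5, 3/5)
Step 2: grad = (24/5, 12/5), (18/25, 9/25)
Step 3: grad = (72/25, 36/25), (54/125, 27/125)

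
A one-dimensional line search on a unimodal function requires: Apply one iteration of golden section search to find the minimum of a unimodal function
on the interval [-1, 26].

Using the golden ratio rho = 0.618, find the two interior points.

Golden section search on [-1, 26].
Golden ratio rho = 0.618 (approx).
Interior points:
  x_1 = -1 + (1-0.618)*27 = 9.3140
  x_2 = -1 + 0.618*27 = 15.6860
Compare f(x_1) and f(x_2) to determine which subinterval to keep.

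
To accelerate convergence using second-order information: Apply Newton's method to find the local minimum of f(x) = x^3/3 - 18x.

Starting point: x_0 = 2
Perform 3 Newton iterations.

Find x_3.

f(x) = x^3/3 - 18x
f'(x) = x^2 - 18, f''(x) = 2x
Newton update: x_{n+1} = x_n - (x_n^2 - 18)/(2*x_n)
Step 1: x_0 = 2, f'=-14, f''=4, x_1 = 11/2
Step 2: x_1 = 11/2, f'=49/4, f''=11, x_2 = 193/44
Step 3: x_2 = 193/44, f'=2401/1936, f''=193/22, x_3 = 72097/16984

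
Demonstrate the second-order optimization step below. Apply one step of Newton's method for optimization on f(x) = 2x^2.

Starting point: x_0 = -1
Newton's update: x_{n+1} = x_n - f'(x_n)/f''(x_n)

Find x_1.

f(x) = 2x^2
f'(x) = 4x + (0), f''(x) = 4
Newton step: x_1 = x_0 - f'(x_0)/f''(x_0)
f'(-1) = -4
x_1 = -1 - -4/4 = 0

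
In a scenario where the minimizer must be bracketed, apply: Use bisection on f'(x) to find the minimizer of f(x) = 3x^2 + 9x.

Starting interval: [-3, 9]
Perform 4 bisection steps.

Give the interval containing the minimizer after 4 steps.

Finding critical point of f(x) = 3x^2 + 9x using bisection on f'(x) = 6x + 9.
f'(x) = 0 when x = -3/2.
Starting interval: [-3, 9]
Step 1: mid = 3, f'(mid) = 27, new interval = [-3, 3]
Step 2: mid = 0, f'(mid) = 9, new interval = [-3, 0]
Step 3: mid = -3/2, f'(mid) = 0, new interval = [-3/2, -3/2]
Step 4: mid = -3/2, f'(mid) = 0, new interval = [-3/2, -3/2]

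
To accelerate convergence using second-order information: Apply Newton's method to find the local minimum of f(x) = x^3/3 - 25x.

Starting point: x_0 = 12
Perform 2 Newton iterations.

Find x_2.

f(x) = x^3/3 - 25x
f'(x) = x^2 - 25, f''(x) = 2x
Newton update: x_{n+1} = x_n - (x_n^2 - 25)/(2*x_n)
Step 1: x_0 = 12, f'=119, f''=24, x_1 = 169/24
Step 2: x_1 = 169/24, f'=14161/576, f''=169/12, x_2 = 42961/8112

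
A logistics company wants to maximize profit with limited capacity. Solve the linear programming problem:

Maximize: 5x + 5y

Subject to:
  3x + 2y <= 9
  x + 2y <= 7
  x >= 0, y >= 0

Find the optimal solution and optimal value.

Feasible vertices: (0, 0), (0, 7/2), (1, 3), (3, 0)
Objective 5x + 5y at each:
  (0, 0): 0
  (0, 7/2): 35/2
  (1, 3): 20
  (3, 0): 15
Maximum is 20 at (1, 3).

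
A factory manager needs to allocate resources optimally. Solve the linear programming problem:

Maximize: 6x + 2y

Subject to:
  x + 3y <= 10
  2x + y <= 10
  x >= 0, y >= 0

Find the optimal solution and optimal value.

Feasible vertices: (0, 0), (0, 10/3), (4, 2), (5, 0)
Objective 6x + 2y at each:
  (0, 0): 0
  (0, 10/3): 20/3
  (4, 2): 28
  (5, 0): 30
Maximum is 30 at (5, 0).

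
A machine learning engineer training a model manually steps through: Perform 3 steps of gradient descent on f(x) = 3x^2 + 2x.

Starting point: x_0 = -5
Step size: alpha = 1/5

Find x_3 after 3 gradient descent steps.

f(x) = 3x^2 + 2x, f'(x) = 6x + (2)
Step 1: f'(-5) = -28, x_1 = -5 - 1/5 * -28 = 3/5
Step 2: f'(3/5) = 28/5, x_2 = 3/5 - 1/5 * 28/5 = -13/25
Step 3: f'(-13/25) = -28/25, x_3 = -13/25 - 1/5 * -28/25 = -37/125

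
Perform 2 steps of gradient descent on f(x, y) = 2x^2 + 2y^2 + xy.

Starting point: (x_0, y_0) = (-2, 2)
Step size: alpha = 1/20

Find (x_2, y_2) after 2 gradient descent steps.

f(x,y) = 2x^2 + 2y^2 + xy
grad_x = 4x + 1y, grad_y = 4y + 1x
Step 1: grad = (-6, 6), (-17/10, 17/10)
Step 2: grad = (-51/10, 51/10), (-289/200, 289/200)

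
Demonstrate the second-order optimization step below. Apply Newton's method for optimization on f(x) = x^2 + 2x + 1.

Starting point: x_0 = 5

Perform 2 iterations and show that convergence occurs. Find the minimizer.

f(x) = x^2 + 2x + 1, f'(x) = 2x + (2), f''(x) = 2
Step 1: f'(5) = 12, x_1 = 5 - 12/2 = -1
Step 2: f'(-1) = 0, x_2 = -1 (converged)
Newton's method converges in 1 step for quadratics.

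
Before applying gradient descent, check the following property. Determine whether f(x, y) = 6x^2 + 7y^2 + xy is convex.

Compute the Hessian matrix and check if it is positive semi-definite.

f(x,y) = 6x^2 + 7y^2 + xy
Hessian H = [[12, 1], [1, 14]]
trace(H) = 26, det(H) = 167
Eigenvalues: (26 +/- sqrt(8)) / 2 = 14.41, 11.59
Since both eigenvalues > 0, f is convex.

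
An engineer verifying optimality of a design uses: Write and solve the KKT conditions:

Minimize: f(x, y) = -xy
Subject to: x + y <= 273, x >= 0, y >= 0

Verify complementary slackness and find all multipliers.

Problem: min -xy s.t. x + y <= 273 (multiplier lambda), x >= 0 (mu_x), y >= 0 (mu_y)
KKT stationarity: -y + lambda - mu_x = 0, -x + lambda - mu_y = 0, with lambda, mu_x, mu_y >= 0
Complementary slackness: lambda*(x + y - 273) = 0, mu_x*x = 0, mu_y*y = 0
If lambda = 0: y = -mu_x <= 0 and x = -mu_y <= 0 force x = y = 0 with f = 0; but x = y = 273/2 is feasible with f = -74529/4 < 0, so this is not the minimum. Hence lambda > 0 and x + y = 273.
Try x > 0, y > 0 (so mu_x = mu_y = 0): y = lambda, x = lambda => x = y = lambda
x + y = 273 => 2*lambda = 273 => lambda = 273/2
x* = y* = 273/2 > 0, consistent with mu_x = mu_y = 0.
(Any feasible point with x = 0 or y = 0 has f = 0 > -74529/4, so the minimum is not on those boundaries.)
min(-xy) = -74529/4 (i.e. max xy = 74529/4)
Multipliers: lambda = 273/2, mu_x = 0, mu_y = 0
Complementary slackness: lambda*(x + y - 273) = 273/2*(273/2 + 273/2 - 273) = 0, mu_x*x = 0*273/2 = 0, mu_y*y = 0*273/2 = 0. Satisfied.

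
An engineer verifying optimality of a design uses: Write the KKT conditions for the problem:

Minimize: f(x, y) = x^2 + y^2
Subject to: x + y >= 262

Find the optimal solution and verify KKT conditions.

KKT conditions for min x^2 + y^2 s.t. x + y >= 262:
Stationarity: 2x = mu, 2y = mu
So x = y = mu/2.
Complementary slackness: mu*(x + y - 262) = 0
Primal feasibility: x + y >= 262; dual feasibility: mu >= 0
If mu = 0 then x = y = 0, but 0 + 0 < 262 is infeasible, so the constraint is active.
Constraint active: x + y = 2*(mu/2) = 262 => mu = 262
x = y = 131, f = 34322
Verify: stationarity 2*131 = 262 = mu; primal 131 + 131 = 262 >= 262; dual mu = 262 >= 0; complementary slackness 262*(262 - 262) = 0. All KKT conditions hold.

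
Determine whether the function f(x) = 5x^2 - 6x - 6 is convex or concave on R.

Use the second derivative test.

f(x) = 5x^2 - 6x - 6
f'(x) = 10x - 6
f''(x) = 10
Since f''(x) = 10 > 0 for all x, f is convex on R.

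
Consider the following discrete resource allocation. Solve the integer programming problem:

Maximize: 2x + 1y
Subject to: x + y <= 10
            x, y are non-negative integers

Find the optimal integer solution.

Objective: 2x + 1y, constraint: x + y <= 10
Coefficient of x is 2 >= coefficient of y is 1, so allocate the entire budget to x.
Optimal: x = 10, y = 0, value = 20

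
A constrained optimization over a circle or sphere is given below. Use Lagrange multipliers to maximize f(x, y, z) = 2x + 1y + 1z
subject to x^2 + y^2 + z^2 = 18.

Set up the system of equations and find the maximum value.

Lagrange conditions: 2 = 2*lambda*x, 1 = 2*lambda*y, 1 = 2*lambda*z
So x:2 = y:1 = z:1, i.e. x = 2t, y = 1t, z = 1t
Constraint: t^2*(2^2 + 1^2 + 1^2) = 18
  t^2 * 6 = 18  =>  t = sqrt(3)
Maximum = 2*2t + 1*1t + 1*1t = 6*sqrt(3) = sqrt(108)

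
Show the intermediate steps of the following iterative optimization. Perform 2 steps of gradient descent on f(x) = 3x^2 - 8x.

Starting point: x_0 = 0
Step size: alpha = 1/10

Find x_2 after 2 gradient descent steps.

f(x) = 3x^2 - 8x, f'(x) = 6x + (-8)
Step 1: f'(0) = -8, x_1 = 0 - 1/10 * -8 = 4/5
Step 2: f'(4/5) = -16/5, x_2 = 4/5 - 1/10 * -16/5 = 28/25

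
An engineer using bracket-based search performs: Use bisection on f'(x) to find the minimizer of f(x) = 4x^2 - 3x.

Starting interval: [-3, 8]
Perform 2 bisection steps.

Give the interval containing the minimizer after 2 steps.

Finding critical point of f(x) = 4x^2 - 3x using bisection on f'(x) = 8x + -3.
f'(x) = 0 when x = 3/8.
Starting interval: [-3, 8]
Step 1: mid = 5/2, f'(mid) = 17, new interval = [-3, 5/2]
Step 2: mid = -1/4, f'(mid) = -5, new interval = [-1/4, 5/2]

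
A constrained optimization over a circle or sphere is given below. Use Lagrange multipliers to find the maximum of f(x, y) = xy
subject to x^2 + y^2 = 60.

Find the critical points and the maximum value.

Lagrange conditions: y = 2*lambda*x and x = 2*lambda*y
If x = 0 then y = 0, violating the constraint, so x, y != 0.
Dividing: y/x = x/y => x^2 = y^2 => y = x or y = -x
Constraint: 2x^2 = 60 => x^2 = 30 => x = +/-sqrt(30)
Critical points: (sqrt(30), sqrt(30)), (-sqrt(30), -sqrt(30)), (sqrt(30), -sqrt(30)), (-sqrt(30), sqrt(30))
  y = x:  xy = x^2 = 30  at (sqrt(30), sqrt(30)) and (-sqrt(30), -sqrt(30))
  y = -x: xy = -x^2 = -30 at (sqrt(30), -sqrt(30)) and (-sqrt(30), sqrt(30))
Maximum xy = 30 at (sqrt(30), sqrt(30)) and (-sqrt(30), -sqrt(30))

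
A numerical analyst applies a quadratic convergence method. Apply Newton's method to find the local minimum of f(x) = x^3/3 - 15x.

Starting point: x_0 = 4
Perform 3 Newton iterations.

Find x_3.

f(x) = x^3/3 - 15x
f'(x) = x^2 - 15, f''(x) = 2x
Newton update: x_{n+1} = x_n - (x_n^2 - 15)/(2*x_n)
Step 1: x_0 = 4, f'=1, f''=8, x_1 = 31/8
Step 2: x_1 = 31/8, f'=1/64, f''=31/4, x_2 = 1921/496
Step 3: x_2 = 1921/496, f'=1/246016, f''=1921/248, x_3 = 7380481/1905632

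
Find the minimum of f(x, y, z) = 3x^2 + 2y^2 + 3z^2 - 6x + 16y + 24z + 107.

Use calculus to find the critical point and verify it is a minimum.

f(x,y,z) = 3x^2 + 2y^2 + 3z^2 - 6x + 16y + 24z + 107
df/dx = 6x + (-6) = 0 => x = 1
df/dy = 4y + (16) = 0 => y = -4
df/dz = 6z + (24) = 0 => z = -4
f(1,-4,-4) = 3*(1)^2 + 2*(-4)^2 + 3*(-4)^2 + -6*(1) + 16*(-4) + 24*(-4) + 107 = 24
Hessian is diagonal with entries 6, 4, 6 > 0, confirmed minimum.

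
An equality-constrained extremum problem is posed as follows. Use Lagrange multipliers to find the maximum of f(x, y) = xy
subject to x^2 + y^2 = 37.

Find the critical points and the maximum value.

Lagrange conditions: y = 2*lambda*x and x = 2*lambda*y
If x = 0 then y = 0, violating the constraint, so x, y != 0.
Dividing: y/x = x/y => x^2 = y^2 => y = x or y = -x
Constraint: 2x^2 = 37 => x^2 = 37/2 => x = +/-sqrt(37/2)
Critical points: (sqrt(37/2), sqrt(37/2)), (-sqrt(37/2), -sqrt(37/2)), (sqrt(37/2), -sqrt(37/2)), (-sqrt(37/2), sqrt(37/2))
  y = x:  xy = x^2 = 37/2  at (sqrt(37/2), sqrt(37/2)) and (-sqrt(37/2), -sqrt(37/2))
  y = -x: xy = -x^2 = -37/2 at (sqrt(37/2), -sqrt(37/2)) and (-sqrt(37/2), sqrt(37/2))
Maximum xy = 37/2 at (sqrt(37/2), sqrt(37/2)) and (-sqrt(37/2), -sqrt(37/2))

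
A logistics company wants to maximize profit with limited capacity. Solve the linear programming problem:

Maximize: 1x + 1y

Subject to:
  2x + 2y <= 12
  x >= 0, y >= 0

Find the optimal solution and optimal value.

The feasible region has vertices at [(0, 0), (6, 0), (0, 6)].
Checking objective 1x + 1y at each vertex:
  (0, 0): 1*0 + 1*0 = 0
  (6, 0): 1*6 + 1*0 = 6
  (0, 6): 1*0 + 1*6 = 6
Maximum is 6 at (6, 0).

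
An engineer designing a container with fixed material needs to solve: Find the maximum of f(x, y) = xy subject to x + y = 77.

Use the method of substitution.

Substitute y = 77 - x into f(x,y) = xy:
g(x) = x(77 - x) = 77x - x^2
g'(x) = 77 - 2x = 0  =>  x = 77/2
y = 77 - 77/2 = 77/2
Maximum value = (77/2) * (77/2) = 5929/4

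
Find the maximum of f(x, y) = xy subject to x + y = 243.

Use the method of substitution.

Substitute y = 243 - x into f(x,y) = xy:
g(x) = x(243 - x) = 243x - x^2
g'(x) = 243 - 2x = 0  =>  x = 243/2
y = 243 - 243/2 = 243/2
Maximum value = (243/2) * (243/2) = 59049/4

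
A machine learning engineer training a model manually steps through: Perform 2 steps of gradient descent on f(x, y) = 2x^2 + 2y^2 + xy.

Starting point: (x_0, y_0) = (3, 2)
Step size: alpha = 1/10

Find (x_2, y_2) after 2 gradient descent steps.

f(x,y) = 2x^2 + 2y^2 + xy
grad_x = 4x + 1y, grad_y = 4y + 1x
Step 1: grad = (14, 11), (8/5, 9/10)
Step 2: grad = (73/10, 26/5), (87/100, 19/50)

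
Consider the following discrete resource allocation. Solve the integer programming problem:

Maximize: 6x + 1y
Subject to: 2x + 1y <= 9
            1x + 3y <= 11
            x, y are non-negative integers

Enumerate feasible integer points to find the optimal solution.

Constraint 1: 2x + 1y <= 9
Constraint 2: 1x + 3y <= 11
Feasible x range (need y >= 0): 0 <= x <= min(9/2, 11/1) => x in {0, ..., 4}.
Enumerate feasible integer points row by row (the coefficient of y is 1 > 0, so for each x the largest feasible y gives the best value):
  x = 0: y <= min((9 - 2*0)/1, (11 - 1*0)/3) => y in {0, ..., 3}; best 6*0 + 1*3 = 3
  x = 1: y <= min((9 - 2*1)/1, (11 - 1*1)/3) => y in {0, ..., 3}; best 6*1 + 1*3 = 9
  x = 2: y <= min((9 - 2*2)/1, (11 - 1*2)/3) => y in {0, ..., 3}; best 6*2 + 1*3 = 15
  x = 3: y <= min((9 - 2*3)/1, (11 - 1*3)/3) => y in {0, ..., 2}; best 6*3 + 1*2 = 20
  x = 4: y <= min((9 - 2*4)/1, (11 - 1*4)/3) => y in {0, ..., 1}; best 6*4 + 1*1 = 25
The maximum 6x + 1y = 25 is achieved at x = 4, y = 1.
Check: 2*4 + 1*1 = 9 <= 9 and 1*4 + 3*1 = 7 <= 11.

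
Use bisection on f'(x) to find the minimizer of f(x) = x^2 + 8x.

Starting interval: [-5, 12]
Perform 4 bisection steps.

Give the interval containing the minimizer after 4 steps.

Finding critical point of f(x) = x^2 + 8x using bisection on f'(x) = 2x + 8.
f'(x) = 0 when x = -4.
Starting interval: [-5, 12]
Step 1: mid = 7/2, f'(mid) = 15, new interval = [-5, 7/2]
Step 2: mid = -3/4, f'(mid) = 13/2, new interval = [-5, -3/4]
Step 3: mid = -23/8, f'(mid) = 9/4, new interval = [-5, -23/8]
Step 4: mid = -63/16, f'(mid) = 1/8, new interval = [-5, -63/16]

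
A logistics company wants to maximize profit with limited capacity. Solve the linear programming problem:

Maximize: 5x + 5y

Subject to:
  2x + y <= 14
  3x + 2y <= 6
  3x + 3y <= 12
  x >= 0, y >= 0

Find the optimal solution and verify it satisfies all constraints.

Feasible vertices: (0, 0), (0, 3), (2, 0)
Objective 5x + 5y at each vertex:
  (0, 0): 0
  (0, 3): 15
  (2, 0): 10
Maximum is 15 at (0, 3).
Verify constraints at (x, y) = (0, 3):
  2*0 + 1*3 = 3 <= 14
  3*0 + 2*3 = 6 <= 6 (active)
  3*0 + 3*3 = 9 <= 12
  x = 0 >= 0, y = 3 >= 0. All constraints satisfied.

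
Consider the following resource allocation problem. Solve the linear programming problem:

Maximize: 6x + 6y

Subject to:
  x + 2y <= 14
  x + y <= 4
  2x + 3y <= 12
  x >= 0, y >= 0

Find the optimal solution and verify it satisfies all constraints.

Feasible vertices: (0, 0), (0, 4), (4, 0)
Objective 6x + 6y at each vertex:
  (0, 0): 0
  (0, 4): 24
  (4, 0): 24
Maximum is 24 at (0, 4).
Verify constraints at (x, y) = (0, 4):
  1*0 + 2*4 = 8 <= 14
  1*0 + 1*4 = 4 <= 4 (active)
  2*0 + 3*4 = 12 <= 12 (active)
  x = 0 >= 0, y = 4 >= 0. All constraints satisfied.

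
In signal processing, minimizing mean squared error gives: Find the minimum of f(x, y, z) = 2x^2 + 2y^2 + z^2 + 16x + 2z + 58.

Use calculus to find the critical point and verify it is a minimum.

f(x,y,z) = 2x^2 + 2y^2 + z^2 + 16x + 2z + 58
df/dx = 4x + (16) = 0 => x = -4
df/dy = 4y + (0) = 0 => y = 0
df/dz = 2z + (2) = 0 => z = -1
f(-4,0,-1) = 2*(-4)^2 + 2*(0)^2 + 1*(-1)^2 + 16*(-4) + 2*(-1) + 58 = 25
Hessian is diagonal with entries 4, 4, 2 > 0, confirmed minimum.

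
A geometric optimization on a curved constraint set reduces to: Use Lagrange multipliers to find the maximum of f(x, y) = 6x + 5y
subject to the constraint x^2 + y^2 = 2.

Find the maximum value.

Set up Lagrange conditions: grad f = lambda * grad g
  6 = 2*lambda*x
  5 = 2*lambda*y
From these: x/y = 6/5, so x = 6t, y = 5t for some t.
Substitute into constraint: (6t)^2 + (5t)^2 = 2
  t^2 * 61 = 2
  t = sqrt(2/61)
Maximum = 6*x + 5*y = (6^2 + 5^2)*t = 61 * sqrt(2/61) = sqrt(122)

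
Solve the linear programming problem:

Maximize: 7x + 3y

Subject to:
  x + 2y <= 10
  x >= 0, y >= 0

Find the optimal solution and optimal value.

The feasible region has vertices at [(0, 0), (10, 0), (0, 5)].
Checking objective 7x + 3y at each vertex:
  (0, 0): 7*0 + 3*0 = 0
  (10, 0): 7*10 + 3*0 = 70
  (0, 5): 7*0 + 3*5 = 15
Maximum is 70 at (10, 0).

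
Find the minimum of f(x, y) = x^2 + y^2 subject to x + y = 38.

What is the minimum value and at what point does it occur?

Substitute y = 38 - x into f(x,y) = x^2 + y^2:
g(x) = x^2 + (38 - x)^2 = 2x^2 - 76x + 1444
g'(x) = 4x - 76 = 0  =>  x = 19
y = 38 - 19 = 19
Minimum value = 19^2 + 19^2 = 722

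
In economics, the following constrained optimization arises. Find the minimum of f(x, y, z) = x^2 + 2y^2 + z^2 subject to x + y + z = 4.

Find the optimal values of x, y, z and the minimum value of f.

Using Lagrange multipliers on f = x^2 + 2y^2 + z^2 with constraint x + y + z = 4:
Conditions: 2*1*x = lambda, 2*2*y = lambda, 2*1*z = lambda
So x = lambda/2, y = lambda/4, z = lambda/2
Substituting into constraint: lambda * (5/4) = 4
lambda = 16/5
x = 8/5, y = 4/5, z = 8/5
Minimum value = 32/5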